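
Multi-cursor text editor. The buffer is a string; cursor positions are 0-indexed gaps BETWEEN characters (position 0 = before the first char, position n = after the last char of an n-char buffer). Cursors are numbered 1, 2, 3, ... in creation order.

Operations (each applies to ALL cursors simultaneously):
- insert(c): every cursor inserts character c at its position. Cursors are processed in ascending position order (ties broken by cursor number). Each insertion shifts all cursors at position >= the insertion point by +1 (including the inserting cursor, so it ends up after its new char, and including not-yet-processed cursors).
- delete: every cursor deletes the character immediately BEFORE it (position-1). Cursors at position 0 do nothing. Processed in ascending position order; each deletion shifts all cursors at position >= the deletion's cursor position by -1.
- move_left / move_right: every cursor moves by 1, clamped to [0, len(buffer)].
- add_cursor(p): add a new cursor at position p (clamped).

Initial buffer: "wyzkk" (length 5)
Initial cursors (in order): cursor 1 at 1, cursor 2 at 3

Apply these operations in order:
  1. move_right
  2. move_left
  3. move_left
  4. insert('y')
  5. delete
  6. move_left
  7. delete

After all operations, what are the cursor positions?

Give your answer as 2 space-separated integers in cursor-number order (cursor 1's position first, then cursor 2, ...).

Answer: 0 0

Derivation:
After op 1 (move_right): buffer="wyzkk" (len 5), cursors c1@2 c2@4, authorship .....
After op 2 (move_left): buffer="wyzkk" (len 5), cursors c1@1 c2@3, authorship .....
After op 3 (move_left): buffer="wyzkk" (len 5), cursors c1@0 c2@2, authorship .....
After op 4 (insert('y')): buffer="ywyyzkk" (len 7), cursors c1@1 c2@4, authorship 1..2...
After op 5 (delete): buffer="wyzkk" (len 5), cursors c1@0 c2@2, authorship .....
After op 6 (move_left): buffer="wyzkk" (len 5), cursors c1@0 c2@1, authorship .....
After op 7 (delete): buffer="yzkk" (len 4), cursors c1@0 c2@0, authorship ....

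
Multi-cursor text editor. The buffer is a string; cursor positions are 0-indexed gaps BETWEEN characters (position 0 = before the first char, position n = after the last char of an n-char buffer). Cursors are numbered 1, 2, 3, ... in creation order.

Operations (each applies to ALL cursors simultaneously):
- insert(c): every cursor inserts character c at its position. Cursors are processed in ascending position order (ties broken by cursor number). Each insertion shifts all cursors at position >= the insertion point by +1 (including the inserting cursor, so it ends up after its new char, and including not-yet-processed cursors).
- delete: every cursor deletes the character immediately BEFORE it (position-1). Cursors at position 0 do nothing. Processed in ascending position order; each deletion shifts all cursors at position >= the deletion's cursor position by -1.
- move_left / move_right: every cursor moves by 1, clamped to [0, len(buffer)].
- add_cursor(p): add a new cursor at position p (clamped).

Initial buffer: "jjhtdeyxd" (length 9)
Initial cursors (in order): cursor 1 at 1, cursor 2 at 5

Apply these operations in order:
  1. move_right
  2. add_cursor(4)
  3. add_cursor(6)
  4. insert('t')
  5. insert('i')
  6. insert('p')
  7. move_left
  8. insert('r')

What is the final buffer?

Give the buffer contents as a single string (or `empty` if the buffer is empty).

Answer: jjtirphttirpdettiiprrpyxd

Derivation:
After op 1 (move_right): buffer="jjhtdeyxd" (len 9), cursors c1@2 c2@6, authorship .........
After op 2 (add_cursor(4)): buffer="jjhtdeyxd" (len 9), cursors c1@2 c3@4 c2@6, authorship .........
After op 3 (add_cursor(6)): buffer="jjhtdeyxd" (len 9), cursors c1@2 c3@4 c2@6 c4@6, authorship .........
After op 4 (insert('t')): buffer="jjthttdettyxd" (len 13), cursors c1@3 c3@6 c2@10 c4@10, authorship ..1..3..24...
After op 5 (insert('i')): buffer="jjtihttidettiiyxd" (len 17), cursors c1@4 c3@8 c2@14 c4@14, authorship ..11..33..2424...
After op 6 (insert('p')): buffer="jjtiphttipdettiippyxd" (len 21), cursors c1@5 c3@10 c2@18 c4@18, authorship ..111..333..242424...
After op 7 (move_left): buffer="jjtiphttipdettiippyxd" (len 21), cursors c1@4 c3@9 c2@17 c4@17, authorship ..111..333..242424...
After op 8 (insert('r')): buffer="jjtirphttirpdettiiprrpyxd" (len 25), cursors c1@5 c3@11 c2@21 c4@21, authorship ..1111..3333..24242244...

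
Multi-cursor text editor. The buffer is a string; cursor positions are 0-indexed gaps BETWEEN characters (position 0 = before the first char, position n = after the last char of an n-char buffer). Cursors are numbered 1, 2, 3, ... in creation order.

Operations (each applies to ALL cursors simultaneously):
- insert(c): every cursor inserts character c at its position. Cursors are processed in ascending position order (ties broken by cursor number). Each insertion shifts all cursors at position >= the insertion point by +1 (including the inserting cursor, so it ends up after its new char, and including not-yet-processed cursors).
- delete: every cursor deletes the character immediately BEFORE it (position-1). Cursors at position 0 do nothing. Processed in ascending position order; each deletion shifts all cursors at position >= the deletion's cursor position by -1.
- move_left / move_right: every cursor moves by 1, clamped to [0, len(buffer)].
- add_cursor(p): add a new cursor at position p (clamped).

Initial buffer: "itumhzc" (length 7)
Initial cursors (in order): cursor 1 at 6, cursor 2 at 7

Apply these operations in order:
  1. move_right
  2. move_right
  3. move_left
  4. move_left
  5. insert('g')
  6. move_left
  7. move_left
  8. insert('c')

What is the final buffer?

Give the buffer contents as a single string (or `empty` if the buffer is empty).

After op 1 (move_right): buffer="itumhzc" (len 7), cursors c1@7 c2@7, authorship .......
After op 2 (move_right): buffer="itumhzc" (len 7), cursors c1@7 c2@7, authorship .......
After op 3 (move_left): buffer="itumhzc" (len 7), cursors c1@6 c2@6, authorship .......
After op 4 (move_left): buffer="itumhzc" (len 7), cursors c1@5 c2@5, authorship .......
After op 5 (insert('g')): buffer="itumhggzc" (len 9), cursors c1@7 c2@7, authorship .....12..
After op 6 (move_left): buffer="itumhggzc" (len 9), cursors c1@6 c2@6, authorship .....12..
After op 7 (move_left): buffer="itumhggzc" (len 9), cursors c1@5 c2@5, authorship .....12..
After op 8 (insert('c')): buffer="itumhccggzc" (len 11), cursors c1@7 c2@7, authorship .....1212..

Answer: itumhccggzc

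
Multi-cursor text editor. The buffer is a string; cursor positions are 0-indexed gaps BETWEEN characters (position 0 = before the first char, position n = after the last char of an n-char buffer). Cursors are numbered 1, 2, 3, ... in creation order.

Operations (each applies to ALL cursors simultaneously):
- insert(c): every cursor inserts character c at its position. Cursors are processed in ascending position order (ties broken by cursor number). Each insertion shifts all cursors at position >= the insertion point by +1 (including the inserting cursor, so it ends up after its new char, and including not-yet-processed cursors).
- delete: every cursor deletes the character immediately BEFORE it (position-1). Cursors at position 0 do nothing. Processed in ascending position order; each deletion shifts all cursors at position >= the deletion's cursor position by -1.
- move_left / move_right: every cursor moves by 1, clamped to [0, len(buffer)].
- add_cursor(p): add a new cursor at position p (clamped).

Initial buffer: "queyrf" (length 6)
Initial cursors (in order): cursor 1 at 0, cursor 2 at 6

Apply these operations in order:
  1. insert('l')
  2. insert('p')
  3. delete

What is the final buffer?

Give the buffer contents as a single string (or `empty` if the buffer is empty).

Answer: lqueyrfl

Derivation:
After op 1 (insert('l')): buffer="lqueyrfl" (len 8), cursors c1@1 c2@8, authorship 1......2
After op 2 (insert('p')): buffer="lpqueyrflp" (len 10), cursors c1@2 c2@10, authorship 11......22
After op 3 (delete): buffer="lqueyrfl" (len 8), cursors c1@1 c2@8, authorship 1......2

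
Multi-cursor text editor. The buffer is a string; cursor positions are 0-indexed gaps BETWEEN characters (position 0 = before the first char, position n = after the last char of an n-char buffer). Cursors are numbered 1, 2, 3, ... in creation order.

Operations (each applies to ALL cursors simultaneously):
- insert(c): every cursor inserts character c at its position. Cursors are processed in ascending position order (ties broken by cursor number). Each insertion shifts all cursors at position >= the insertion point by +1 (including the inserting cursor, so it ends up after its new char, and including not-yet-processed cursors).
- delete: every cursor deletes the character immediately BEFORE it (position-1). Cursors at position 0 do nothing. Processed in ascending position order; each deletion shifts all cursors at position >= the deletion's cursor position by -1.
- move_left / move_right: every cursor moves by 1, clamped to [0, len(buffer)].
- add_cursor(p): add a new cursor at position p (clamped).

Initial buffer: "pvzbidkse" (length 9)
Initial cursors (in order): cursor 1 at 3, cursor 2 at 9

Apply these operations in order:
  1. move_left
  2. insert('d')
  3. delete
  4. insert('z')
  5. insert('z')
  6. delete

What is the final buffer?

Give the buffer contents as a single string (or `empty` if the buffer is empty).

Answer: pvzzbidksze

Derivation:
After op 1 (move_left): buffer="pvzbidkse" (len 9), cursors c1@2 c2@8, authorship .........
After op 2 (insert('d')): buffer="pvdzbidksde" (len 11), cursors c1@3 c2@10, authorship ..1......2.
After op 3 (delete): buffer="pvzbidkse" (len 9), cursors c1@2 c2@8, authorship .........
After op 4 (insert('z')): buffer="pvzzbidksze" (len 11), cursors c1@3 c2@10, authorship ..1......2.
After op 5 (insert('z')): buffer="pvzzzbidkszze" (len 13), cursors c1@4 c2@12, authorship ..11......22.
After op 6 (delete): buffer="pvzzbidksze" (len 11), cursors c1@3 c2@10, authorship ..1......2.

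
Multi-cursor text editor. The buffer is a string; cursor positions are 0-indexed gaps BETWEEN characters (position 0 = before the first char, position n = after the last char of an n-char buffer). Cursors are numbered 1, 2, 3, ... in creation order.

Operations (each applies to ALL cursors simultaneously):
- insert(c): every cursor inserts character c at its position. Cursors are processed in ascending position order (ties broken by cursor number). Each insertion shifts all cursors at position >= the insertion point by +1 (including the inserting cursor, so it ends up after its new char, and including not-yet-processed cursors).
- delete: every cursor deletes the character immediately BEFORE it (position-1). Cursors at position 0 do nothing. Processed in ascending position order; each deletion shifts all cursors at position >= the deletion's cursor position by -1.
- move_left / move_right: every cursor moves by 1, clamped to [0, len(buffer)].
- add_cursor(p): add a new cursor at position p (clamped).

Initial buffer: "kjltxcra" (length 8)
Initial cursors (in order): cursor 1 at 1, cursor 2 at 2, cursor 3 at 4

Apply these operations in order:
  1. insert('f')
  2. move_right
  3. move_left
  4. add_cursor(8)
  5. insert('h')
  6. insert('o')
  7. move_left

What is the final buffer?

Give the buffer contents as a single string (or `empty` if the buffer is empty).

After op 1 (insert('f')): buffer="kfjfltfxcra" (len 11), cursors c1@2 c2@4 c3@7, authorship .1.2..3....
After op 2 (move_right): buffer="kfjfltfxcra" (len 11), cursors c1@3 c2@5 c3@8, authorship .1.2..3....
After op 3 (move_left): buffer="kfjfltfxcra" (len 11), cursors c1@2 c2@4 c3@7, authorship .1.2..3....
After op 4 (add_cursor(8)): buffer="kfjfltfxcra" (len 11), cursors c1@2 c2@4 c3@7 c4@8, authorship .1.2..3....
After op 5 (insert('h')): buffer="kfhjfhltfhxhcra" (len 15), cursors c1@3 c2@6 c3@10 c4@12, authorship .11.22..33.4...
After op 6 (insert('o')): buffer="kfhojfholtfhoxhocra" (len 19), cursors c1@4 c2@8 c3@13 c4@16, authorship .111.222..333.44...
After op 7 (move_left): buffer="kfhojfholtfhoxhocra" (len 19), cursors c1@3 c2@7 c3@12 c4@15, authorship .111.222..333.44...

Answer: kfhojfholtfhoxhocra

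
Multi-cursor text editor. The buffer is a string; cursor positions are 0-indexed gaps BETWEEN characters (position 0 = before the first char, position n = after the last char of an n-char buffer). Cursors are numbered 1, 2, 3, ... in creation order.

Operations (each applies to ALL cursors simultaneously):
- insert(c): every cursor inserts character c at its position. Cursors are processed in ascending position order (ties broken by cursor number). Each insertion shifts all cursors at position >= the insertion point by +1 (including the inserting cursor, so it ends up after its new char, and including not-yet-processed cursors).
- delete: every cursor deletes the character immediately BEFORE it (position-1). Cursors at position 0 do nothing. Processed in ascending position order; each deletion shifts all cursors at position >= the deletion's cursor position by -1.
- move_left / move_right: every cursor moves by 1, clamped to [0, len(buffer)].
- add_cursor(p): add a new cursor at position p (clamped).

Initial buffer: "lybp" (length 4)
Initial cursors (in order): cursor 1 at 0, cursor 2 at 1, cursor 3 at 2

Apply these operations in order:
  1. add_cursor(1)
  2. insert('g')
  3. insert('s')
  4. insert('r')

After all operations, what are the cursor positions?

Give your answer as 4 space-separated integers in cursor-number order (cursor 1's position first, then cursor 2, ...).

Answer: 3 10 14 10

Derivation:
After op 1 (add_cursor(1)): buffer="lybp" (len 4), cursors c1@0 c2@1 c4@1 c3@2, authorship ....
After op 2 (insert('g')): buffer="glggygbp" (len 8), cursors c1@1 c2@4 c4@4 c3@6, authorship 1.24.3..
After op 3 (insert('s')): buffer="gslggssygsbp" (len 12), cursors c1@2 c2@7 c4@7 c3@10, authorship 11.2424.33..
After op 4 (insert('r')): buffer="gsrlggssrrygsrbp" (len 16), cursors c1@3 c2@10 c4@10 c3@14, authorship 111.242424.333..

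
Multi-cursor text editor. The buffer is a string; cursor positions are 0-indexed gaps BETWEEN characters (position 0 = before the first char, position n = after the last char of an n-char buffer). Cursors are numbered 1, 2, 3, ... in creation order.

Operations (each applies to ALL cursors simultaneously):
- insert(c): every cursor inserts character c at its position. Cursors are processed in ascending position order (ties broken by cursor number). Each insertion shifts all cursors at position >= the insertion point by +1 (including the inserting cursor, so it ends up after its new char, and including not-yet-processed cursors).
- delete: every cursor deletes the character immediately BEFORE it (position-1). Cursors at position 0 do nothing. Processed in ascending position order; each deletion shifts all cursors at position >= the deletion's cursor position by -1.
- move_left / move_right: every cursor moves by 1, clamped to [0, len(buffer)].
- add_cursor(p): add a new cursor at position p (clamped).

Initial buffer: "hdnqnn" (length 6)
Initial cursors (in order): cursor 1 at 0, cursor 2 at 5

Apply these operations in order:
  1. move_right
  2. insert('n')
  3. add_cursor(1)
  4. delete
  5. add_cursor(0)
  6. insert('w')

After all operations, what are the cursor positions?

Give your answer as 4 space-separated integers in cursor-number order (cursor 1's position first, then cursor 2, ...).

Answer: 3 9 3 3

Derivation:
After op 1 (move_right): buffer="hdnqnn" (len 6), cursors c1@1 c2@6, authorship ......
After op 2 (insert('n')): buffer="hndnqnnn" (len 8), cursors c1@2 c2@8, authorship .1.....2
After op 3 (add_cursor(1)): buffer="hndnqnnn" (len 8), cursors c3@1 c1@2 c2@8, authorship .1.....2
After op 4 (delete): buffer="dnqnn" (len 5), cursors c1@0 c3@0 c2@5, authorship .....
After op 5 (add_cursor(0)): buffer="dnqnn" (len 5), cursors c1@0 c3@0 c4@0 c2@5, authorship .....
After op 6 (insert('w')): buffer="wwwdnqnnw" (len 9), cursors c1@3 c3@3 c4@3 c2@9, authorship 134.....2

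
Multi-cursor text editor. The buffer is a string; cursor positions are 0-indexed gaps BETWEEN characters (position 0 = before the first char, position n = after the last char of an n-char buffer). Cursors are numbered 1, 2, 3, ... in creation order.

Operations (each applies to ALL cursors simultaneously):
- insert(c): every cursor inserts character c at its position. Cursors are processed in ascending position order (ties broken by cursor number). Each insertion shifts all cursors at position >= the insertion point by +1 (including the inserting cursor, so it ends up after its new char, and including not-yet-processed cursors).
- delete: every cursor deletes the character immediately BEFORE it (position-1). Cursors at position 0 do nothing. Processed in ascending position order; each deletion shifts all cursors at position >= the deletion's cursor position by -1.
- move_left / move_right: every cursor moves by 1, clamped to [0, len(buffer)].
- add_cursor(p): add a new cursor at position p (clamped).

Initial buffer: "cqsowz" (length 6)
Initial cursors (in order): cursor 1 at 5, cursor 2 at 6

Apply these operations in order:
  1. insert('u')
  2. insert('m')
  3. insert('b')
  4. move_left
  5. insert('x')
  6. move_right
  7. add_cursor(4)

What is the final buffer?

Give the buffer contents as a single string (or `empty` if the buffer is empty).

After op 1 (insert('u')): buffer="cqsowuzu" (len 8), cursors c1@6 c2@8, authorship .....1.2
After op 2 (insert('m')): buffer="cqsowumzum" (len 10), cursors c1@7 c2@10, authorship .....11.22
After op 3 (insert('b')): buffer="cqsowumbzumb" (len 12), cursors c1@8 c2@12, authorship .....111.222
After op 4 (move_left): buffer="cqsowumbzumb" (len 12), cursors c1@7 c2@11, authorship .....111.222
After op 5 (insert('x')): buffer="cqsowumxbzumxb" (len 14), cursors c1@8 c2@13, authorship .....1111.2222
After op 6 (move_right): buffer="cqsowumxbzumxb" (len 14), cursors c1@9 c2@14, authorship .....1111.2222
After op 7 (add_cursor(4)): buffer="cqsowumxbzumxb" (len 14), cursors c3@4 c1@9 c2@14, authorship .....1111.2222

Answer: cqsowumxbzumxb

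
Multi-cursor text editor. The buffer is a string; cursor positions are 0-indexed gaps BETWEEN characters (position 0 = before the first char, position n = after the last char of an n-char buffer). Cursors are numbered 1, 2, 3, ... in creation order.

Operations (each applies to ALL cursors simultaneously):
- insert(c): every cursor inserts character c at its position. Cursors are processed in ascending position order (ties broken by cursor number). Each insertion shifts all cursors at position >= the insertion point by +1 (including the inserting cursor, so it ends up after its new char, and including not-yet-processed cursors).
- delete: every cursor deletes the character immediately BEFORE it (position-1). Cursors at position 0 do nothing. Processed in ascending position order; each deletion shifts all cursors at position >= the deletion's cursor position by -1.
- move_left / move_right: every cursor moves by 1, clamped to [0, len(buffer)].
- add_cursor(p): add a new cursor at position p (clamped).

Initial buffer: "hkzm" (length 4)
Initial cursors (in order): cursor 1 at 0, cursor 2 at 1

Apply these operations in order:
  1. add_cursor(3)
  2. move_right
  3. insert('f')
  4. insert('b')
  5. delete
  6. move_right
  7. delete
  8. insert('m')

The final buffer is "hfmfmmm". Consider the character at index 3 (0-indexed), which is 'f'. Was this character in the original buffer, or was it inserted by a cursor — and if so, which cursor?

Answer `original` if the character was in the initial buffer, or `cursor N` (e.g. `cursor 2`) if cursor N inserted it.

Answer: cursor 2

Derivation:
After op 1 (add_cursor(3)): buffer="hkzm" (len 4), cursors c1@0 c2@1 c3@3, authorship ....
After op 2 (move_right): buffer="hkzm" (len 4), cursors c1@1 c2@2 c3@4, authorship ....
After op 3 (insert('f')): buffer="hfkfzmf" (len 7), cursors c1@2 c2@4 c3@7, authorship .1.2..3
After op 4 (insert('b')): buffer="hfbkfbzmfb" (len 10), cursors c1@3 c2@6 c3@10, authorship .11.22..33
After op 5 (delete): buffer="hfkfzmf" (len 7), cursors c1@2 c2@4 c3@7, authorship .1.2..3
After op 6 (move_right): buffer="hfkfzmf" (len 7), cursors c1@3 c2@5 c3@7, authorship .1.2..3
After op 7 (delete): buffer="hffm" (len 4), cursors c1@2 c2@3 c3@4, authorship .12.
After op 8 (insert('m')): buffer="hfmfmmm" (len 7), cursors c1@3 c2@5 c3@7, authorship .1122.3
Authorship (.=original, N=cursor N): . 1 1 2 2 . 3
Index 3: author = 2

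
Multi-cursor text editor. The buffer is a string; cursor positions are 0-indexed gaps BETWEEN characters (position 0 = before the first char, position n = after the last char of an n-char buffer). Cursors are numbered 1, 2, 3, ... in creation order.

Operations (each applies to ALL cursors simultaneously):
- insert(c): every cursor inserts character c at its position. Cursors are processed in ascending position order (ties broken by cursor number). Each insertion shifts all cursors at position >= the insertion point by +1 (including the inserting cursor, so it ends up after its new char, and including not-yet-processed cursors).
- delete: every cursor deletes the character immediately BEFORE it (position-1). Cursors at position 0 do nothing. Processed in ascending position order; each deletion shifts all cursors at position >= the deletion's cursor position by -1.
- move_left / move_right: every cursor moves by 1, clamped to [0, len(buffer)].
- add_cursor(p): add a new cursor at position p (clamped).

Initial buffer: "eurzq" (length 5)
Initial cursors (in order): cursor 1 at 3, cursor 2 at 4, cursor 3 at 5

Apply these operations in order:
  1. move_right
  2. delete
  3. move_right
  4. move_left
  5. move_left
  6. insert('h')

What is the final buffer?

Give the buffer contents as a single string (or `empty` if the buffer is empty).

After op 1 (move_right): buffer="eurzq" (len 5), cursors c1@4 c2@5 c3@5, authorship .....
After op 2 (delete): buffer="eu" (len 2), cursors c1@2 c2@2 c3@2, authorship ..
After op 3 (move_right): buffer="eu" (len 2), cursors c1@2 c2@2 c3@2, authorship ..
After op 4 (move_left): buffer="eu" (len 2), cursors c1@1 c2@1 c3@1, authorship ..
After op 5 (move_left): buffer="eu" (len 2), cursors c1@0 c2@0 c3@0, authorship ..
After op 6 (insert('h')): buffer="hhheu" (len 5), cursors c1@3 c2@3 c3@3, authorship 123..

Answer: hhheu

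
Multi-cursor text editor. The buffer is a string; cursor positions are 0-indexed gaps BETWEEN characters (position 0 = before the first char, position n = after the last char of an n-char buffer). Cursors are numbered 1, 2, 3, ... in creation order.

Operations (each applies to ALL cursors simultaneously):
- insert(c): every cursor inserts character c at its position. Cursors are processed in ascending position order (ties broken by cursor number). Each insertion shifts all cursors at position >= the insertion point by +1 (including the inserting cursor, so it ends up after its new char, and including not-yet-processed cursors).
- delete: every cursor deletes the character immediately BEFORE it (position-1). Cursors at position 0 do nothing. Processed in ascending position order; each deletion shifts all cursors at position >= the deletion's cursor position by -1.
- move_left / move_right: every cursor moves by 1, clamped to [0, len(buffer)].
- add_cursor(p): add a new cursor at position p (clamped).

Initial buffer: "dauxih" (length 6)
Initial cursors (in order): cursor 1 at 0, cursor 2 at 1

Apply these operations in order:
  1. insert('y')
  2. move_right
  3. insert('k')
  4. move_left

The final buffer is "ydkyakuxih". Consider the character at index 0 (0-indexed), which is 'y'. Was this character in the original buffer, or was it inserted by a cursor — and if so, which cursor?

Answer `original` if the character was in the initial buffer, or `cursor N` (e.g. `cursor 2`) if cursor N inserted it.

After op 1 (insert('y')): buffer="ydyauxih" (len 8), cursors c1@1 c2@3, authorship 1.2.....
After op 2 (move_right): buffer="ydyauxih" (len 8), cursors c1@2 c2@4, authorship 1.2.....
After op 3 (insert('k')): buffer="ydkyakuxih" (len 10), cursors c1@3 c2@6, authorship 1.12.2....
After op 4 (move_left): buffer="ydkyakuxih" (len 10), cursors c1@2 c2@5, authorship 1.12.2....
Authorship (.=original, N=cursor N): 1 . 1 2 . 2 . . . .
Index 0: author = 1

Answer: cursor 1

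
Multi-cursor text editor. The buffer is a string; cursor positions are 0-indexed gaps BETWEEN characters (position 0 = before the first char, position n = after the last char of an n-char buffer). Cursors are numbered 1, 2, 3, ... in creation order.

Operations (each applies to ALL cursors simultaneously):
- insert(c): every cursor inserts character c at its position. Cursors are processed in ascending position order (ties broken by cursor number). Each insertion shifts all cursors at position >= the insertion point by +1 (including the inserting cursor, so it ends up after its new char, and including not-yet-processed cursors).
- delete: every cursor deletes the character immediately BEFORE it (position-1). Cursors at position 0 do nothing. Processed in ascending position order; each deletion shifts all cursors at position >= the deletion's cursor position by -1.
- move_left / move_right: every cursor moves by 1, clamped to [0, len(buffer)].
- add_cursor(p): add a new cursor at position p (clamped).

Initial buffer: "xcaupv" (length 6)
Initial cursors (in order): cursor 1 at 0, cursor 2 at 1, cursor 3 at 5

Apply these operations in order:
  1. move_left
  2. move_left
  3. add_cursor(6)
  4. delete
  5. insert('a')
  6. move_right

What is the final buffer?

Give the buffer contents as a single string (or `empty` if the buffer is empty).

Answer: aaxcaupa

Derivation:
After op 1 (move_left): buffer="xcaupv" (len 6), cursors c1@0 c2@0 c3@4, authorship ......
After op 2 (move_left): buffer="xcaupv" (len 6), cursors c1@0 c2@0 c3@3, authorship ......
After op 3 (add_cursor(6)): buffer="xcaupv" (len 6), cursors c1@0 c2@0 c3@3 c4@6, authorship ......
After op 4 (delete): buffer="xcup" (len 4), cursors c1@0 c2@0 c3@2 c4@4, authorship ....
After op 5 (insert('a')): buffer="aaxcaupa" (len 8), cursors c1@2 c2@2 c3@5 c4@8, authorship 12..3..4
After op 6 (move_right): buffer="aaxcaupa" (len 8), cursors c1@3 c2@3 c3@6 c4@8, authorship 12..3..4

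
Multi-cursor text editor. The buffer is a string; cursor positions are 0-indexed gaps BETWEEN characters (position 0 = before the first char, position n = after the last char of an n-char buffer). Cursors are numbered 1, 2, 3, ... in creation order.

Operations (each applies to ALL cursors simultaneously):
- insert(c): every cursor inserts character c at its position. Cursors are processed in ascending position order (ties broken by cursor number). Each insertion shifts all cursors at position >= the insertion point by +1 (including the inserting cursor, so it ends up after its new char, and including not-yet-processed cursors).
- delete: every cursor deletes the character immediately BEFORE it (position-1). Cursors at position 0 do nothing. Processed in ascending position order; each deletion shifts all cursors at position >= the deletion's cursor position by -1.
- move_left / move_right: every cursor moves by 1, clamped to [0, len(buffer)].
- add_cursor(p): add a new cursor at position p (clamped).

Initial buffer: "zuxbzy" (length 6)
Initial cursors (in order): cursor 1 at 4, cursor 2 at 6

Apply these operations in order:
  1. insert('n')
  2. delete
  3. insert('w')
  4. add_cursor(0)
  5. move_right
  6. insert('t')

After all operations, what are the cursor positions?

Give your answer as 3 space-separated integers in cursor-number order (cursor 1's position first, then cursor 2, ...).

Answer: 8 11 2

Derivation:
After op 1 (insert('n')): buffer="zuxbnzyn" (len 8), cursors c1@5 c2@8, authorship ....1..2
After op 2 (delete): buffer="zuxbzy" (len 6), cursors c1@4 c2@6, authorship ......
After op 3 (insert('w')): buffer="zuxbwzyw" (len 8), cursors c1@5 c2@8, authorship ....1..2
After op 4 (add_cursor(0)): buffer="zuxbwzyw" (len 8), cursors c3@0 c1@5 c2@8, authorship ....1..2
After op 5 (move_right): buffer="zuxbwzyw" (len 8), cursors c3@1 c1@6 c2@8, authorship ....1..2
After op 6 (insert('t')): buffer="ztuxbwztywt" (len 11), cursors c3@2 c1@8 c2@11, authorship .3...1.1.22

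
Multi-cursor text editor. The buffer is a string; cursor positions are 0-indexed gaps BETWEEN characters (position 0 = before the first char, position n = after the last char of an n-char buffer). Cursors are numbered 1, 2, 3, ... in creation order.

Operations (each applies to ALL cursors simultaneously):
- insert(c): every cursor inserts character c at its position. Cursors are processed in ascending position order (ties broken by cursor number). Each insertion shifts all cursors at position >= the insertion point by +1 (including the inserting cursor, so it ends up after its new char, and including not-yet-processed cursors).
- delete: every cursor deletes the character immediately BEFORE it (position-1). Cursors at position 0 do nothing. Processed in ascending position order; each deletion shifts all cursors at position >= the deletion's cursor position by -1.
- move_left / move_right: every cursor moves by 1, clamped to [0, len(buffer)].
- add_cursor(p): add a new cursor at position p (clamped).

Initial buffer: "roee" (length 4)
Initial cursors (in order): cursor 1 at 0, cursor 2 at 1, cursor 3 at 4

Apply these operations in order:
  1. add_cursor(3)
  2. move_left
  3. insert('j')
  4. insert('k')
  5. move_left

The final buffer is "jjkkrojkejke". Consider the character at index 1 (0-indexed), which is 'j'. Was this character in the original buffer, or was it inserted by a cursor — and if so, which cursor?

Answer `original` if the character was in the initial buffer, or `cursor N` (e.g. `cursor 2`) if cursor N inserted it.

After op 1 (add_cursor(3)): buffer="roee" (len 4), cursors c1@0 c2@1 c4@3 c3@4, authorship ....
After op 2 (move_left): buffer="roee" (len 4), cursors c1@0 c2@0 c4@2 c3@3, authorship ....
After op 3 (insert('j')): buffer="jjrojeje" (len 8), cursors c1@2 c2@2 c4@5 c3@7, authorship 12..4.3.
After op 4 (insert('k')): buffer="jjkkrojkejke" (len 12), cursors c1@4 c2@4 c4@8 c3@11, authorship 1212..44.33.
After op 5 (move_left): buffer="jjkkrojkejke" (len 12), cursors c1@3 c2@3 c4@7 c3@10, authorship 1212..44.33.
Authorship (.=original, N=cursor N): 1 2 1 2 . . 4 4 . 3 3 .
Index 1: author = 2

Answer: cursor 2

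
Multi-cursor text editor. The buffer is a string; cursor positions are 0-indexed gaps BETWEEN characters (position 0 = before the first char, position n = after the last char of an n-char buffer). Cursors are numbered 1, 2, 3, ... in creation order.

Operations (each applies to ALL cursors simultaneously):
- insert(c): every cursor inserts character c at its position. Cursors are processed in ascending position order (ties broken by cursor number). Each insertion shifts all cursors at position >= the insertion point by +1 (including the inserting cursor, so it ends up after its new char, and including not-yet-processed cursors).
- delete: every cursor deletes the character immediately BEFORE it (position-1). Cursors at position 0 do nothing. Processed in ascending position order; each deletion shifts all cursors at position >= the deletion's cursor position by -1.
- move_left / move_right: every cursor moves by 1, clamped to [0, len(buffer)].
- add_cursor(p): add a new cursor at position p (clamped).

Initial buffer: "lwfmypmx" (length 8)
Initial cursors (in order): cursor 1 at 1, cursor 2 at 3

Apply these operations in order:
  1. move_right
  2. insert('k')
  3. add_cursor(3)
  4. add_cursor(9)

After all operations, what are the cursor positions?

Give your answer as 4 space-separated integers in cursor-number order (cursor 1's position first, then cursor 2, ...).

After op 1 (move_right): buffer="lwfmypmx" (len 8), cursors c1@2 c2@4, authorship ........
After op 2 (insert('k')): buffer="lwkfmkypmx" (len 10), cursors c1@3 c2@6, authorship ..1..2....
After op 3 (add_cursor(3)): buffer="lwkfmkypmx" (len 10), cursors c1@3 c3@3 c2@6, authorship ..1..2....
After op 4 (add_cursor(9)): buffer="lwkfmkypmx" (len 10), cursors c1@3 c3@3 c2@6 c4@9, authorship ..1..2....

Answer: 3 6 3 9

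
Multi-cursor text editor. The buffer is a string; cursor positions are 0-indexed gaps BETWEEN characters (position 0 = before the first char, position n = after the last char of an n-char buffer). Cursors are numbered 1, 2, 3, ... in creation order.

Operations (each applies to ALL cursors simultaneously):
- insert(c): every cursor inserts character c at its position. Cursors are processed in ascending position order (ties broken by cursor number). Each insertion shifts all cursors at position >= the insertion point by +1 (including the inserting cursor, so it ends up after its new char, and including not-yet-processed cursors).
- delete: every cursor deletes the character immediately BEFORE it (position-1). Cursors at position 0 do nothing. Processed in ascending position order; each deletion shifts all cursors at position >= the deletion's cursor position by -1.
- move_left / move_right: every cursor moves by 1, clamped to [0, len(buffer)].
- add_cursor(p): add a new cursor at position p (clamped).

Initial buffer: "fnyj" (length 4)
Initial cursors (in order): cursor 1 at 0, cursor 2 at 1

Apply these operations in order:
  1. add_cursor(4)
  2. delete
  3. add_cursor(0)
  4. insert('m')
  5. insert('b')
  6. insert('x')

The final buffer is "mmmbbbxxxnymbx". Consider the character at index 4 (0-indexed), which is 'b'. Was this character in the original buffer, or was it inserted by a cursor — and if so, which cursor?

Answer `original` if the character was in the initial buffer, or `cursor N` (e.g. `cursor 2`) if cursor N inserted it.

Answer: cursor 2

Derivation:
After op 1 (add_cursor(4)): buffer="fnyj" (len 4), cursors c1@0 c2@1 c3@4, authorship ....
After op 2 (delete): buffer="ny" (len 2), cursors c1@0 c2@0 c3@2, authorship ..
After op 3 (add_cursor(0)): buffer="ny" (len 2), cursors c1@0 c2@0 c4@0 c3@2, authorship ..
After op 4 (insert('m')): buffer="mmmnym" (len 6), cursors c1@3 c2@3 c4@3 c3@6, authorship 124..3
After op 5 (insert('b')): buffer="mmmbbbnymb" (len 10), cursors c1@6 c2@6 c4@6 c3@10, authorship 124124..33
After op 6 (insert('x')): buffer="mmmbbbxxxnymbx" (len 14), cursors c1@9 c2@9 c4@9 c3@14, authorship 124124124..333
Authorship (.=original, N=cursor N): 1 2 4 1 2 4 1 2 4 . . 3 3 3
Index 4: author = 2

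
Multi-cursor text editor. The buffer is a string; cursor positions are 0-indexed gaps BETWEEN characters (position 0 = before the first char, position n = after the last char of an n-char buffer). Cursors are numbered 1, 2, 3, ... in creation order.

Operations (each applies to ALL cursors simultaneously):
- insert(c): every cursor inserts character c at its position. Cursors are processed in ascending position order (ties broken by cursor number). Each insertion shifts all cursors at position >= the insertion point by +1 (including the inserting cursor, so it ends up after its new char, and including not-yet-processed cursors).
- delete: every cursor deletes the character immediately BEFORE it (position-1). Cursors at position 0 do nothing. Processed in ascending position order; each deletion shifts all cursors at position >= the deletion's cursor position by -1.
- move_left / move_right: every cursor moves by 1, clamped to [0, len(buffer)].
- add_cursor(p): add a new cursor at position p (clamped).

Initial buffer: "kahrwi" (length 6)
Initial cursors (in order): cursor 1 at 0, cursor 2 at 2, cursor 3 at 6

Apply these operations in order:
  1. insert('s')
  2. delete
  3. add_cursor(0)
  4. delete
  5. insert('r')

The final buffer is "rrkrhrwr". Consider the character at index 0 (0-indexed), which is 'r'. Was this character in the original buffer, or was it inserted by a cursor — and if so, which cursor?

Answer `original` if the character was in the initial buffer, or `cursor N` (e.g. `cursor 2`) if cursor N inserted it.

After op 1 (insert('s')): buffer="skashrwis" (len 9), cursors c1@1 c2@4 c3@9, authorship 1..2....3
After op 2 (delete): buffer="kahrwi" (len 6), cursors c1@0 c2@2 c3@6, authorship ......
After op 3 (add_cursor(0)): buffer="kahrwi" (len 6), cursors c1@0 c4@0 c2@2 c3@6, authorship ......
After op 4 (delete): buffer="khrw" (len 4), cursors c1@0 c4@0 c2@1 c3@4, authorship ....
After op 5 (insert('r')): buffer="rrkrhrwr" (len 8), cursors c1@2 c4@2 c2@4 c3@8, authorship 14.2...3
Authorship (.=original, N=cursor N): 1 4 . 2 . . . 3
Index 0: author = 1

Answer: cursor 1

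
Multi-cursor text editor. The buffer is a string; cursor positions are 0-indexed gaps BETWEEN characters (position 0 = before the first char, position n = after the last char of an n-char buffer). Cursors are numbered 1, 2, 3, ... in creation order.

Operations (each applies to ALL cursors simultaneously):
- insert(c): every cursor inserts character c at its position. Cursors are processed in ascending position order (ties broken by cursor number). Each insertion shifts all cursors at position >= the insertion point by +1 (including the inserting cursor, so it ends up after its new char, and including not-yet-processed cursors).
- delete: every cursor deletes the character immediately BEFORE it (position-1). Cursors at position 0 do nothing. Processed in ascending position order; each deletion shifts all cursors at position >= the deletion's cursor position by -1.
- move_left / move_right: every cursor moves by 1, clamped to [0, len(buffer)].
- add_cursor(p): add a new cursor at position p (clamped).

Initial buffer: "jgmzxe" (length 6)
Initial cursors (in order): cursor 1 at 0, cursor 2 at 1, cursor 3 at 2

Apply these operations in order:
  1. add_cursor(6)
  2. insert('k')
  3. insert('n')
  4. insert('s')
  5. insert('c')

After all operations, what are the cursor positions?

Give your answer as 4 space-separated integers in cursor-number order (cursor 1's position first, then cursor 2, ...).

After op 1 (add_cursor(6)): buffer="jgmzxe" (len 6), cursors c1@0 c2@1 c3@2 c4@6, authorship ......
After op 2 (insert('k')): buffer="kjkgkmzxek" (len 10), cursors c1@1 c2@3 c3@5 c4@10, authorship 1.2.3....4
After op 3 (insert('n')): buffer="knjkngknmzxekn" (len 14), cursors c1@2 c2@5 c3@8 c4@14, authorship 11.22.33....44
After op 4 (insert('s')): buffer="knsjknsgknsmzxekns" (len 18), cursors c1@3 c2@7 c3@11 c4@18, authorship 111.222.333....444
After op 5 (insert('c')): buffer="knscjknscgknscmzxeknsc" (len 22), cursors c1@4 c2@9 c3@14 c4@22, authorship 1111.2222.3333....4444

Answer: 4 9 14 22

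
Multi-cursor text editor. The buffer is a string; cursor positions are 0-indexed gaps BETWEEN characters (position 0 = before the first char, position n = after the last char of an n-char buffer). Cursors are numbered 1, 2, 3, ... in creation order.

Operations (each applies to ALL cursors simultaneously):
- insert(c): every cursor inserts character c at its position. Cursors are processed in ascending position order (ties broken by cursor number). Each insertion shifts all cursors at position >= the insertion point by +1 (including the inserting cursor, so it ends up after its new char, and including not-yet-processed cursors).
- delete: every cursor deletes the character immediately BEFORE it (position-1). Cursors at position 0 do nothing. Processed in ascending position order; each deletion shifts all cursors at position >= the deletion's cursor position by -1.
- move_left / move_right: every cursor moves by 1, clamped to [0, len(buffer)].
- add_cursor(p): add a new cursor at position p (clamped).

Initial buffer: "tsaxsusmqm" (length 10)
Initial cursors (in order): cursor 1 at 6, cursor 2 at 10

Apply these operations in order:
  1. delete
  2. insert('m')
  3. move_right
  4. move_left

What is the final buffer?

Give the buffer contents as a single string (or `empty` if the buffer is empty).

After op 1 (delete): buffer="tsaxssmq" (len 8), cursors c1@5 c2@8, authorship ........
After op 2 (insert('m')): buffer="tsaxsmsmqm" (len 10), cursors c1@6 c2@10, authorship .....1...2
After op 3 (move_right): buffer="tsaxsmsmqm" (len 10), cursors c1@7 c2@10, authorship .....1...2
After op 4 (move_left): buffer="tsaxsmsmqm" (len 10), cursors c1@6 c2@9, authorship .....1...2

Answer: tsaxsmsmqm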